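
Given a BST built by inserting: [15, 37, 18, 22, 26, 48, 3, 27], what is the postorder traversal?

Tree insertion order: [15, 37, 18, 22, 26, 48, 3, 27]
Tree (level-order array): [15, 3, 37, None, None, 18, 48, None, 22, None, None, None, 26, None, 27]
Postorder traversal: [3, 27, 26, 22, 18, 48, 37, 15]


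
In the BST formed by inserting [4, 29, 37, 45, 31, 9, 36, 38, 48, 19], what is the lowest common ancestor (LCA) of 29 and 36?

Tree insertion order: [4, 29, 37, 45, 31, 9, 36, 38, 48, 19]
Tree (level-order array): [4, None, 29, 9, 37, None, 19, 31, 45, None, None, None, 36, 38, 48]
In a BST, the LCA of p=29, q=36 is the first node v on the
root-to-leaf path with p <= v <= q (go left if both < v, right if both > v).
Walk from root:
  at 4: both 29 and 36 > 4, go right
  at 29: 29 <= 29 <= 36, this is the LCA
LCA = 29


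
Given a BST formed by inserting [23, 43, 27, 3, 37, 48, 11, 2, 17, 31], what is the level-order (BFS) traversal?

Tree insertion order: [23, 43, 27, 3, 37, 48, 11, 2, 17, 31]
Tree (level-order array): [23, 3, 43, 2, 11, 27, 48, None, None, None, 17, None, 37, None, None, None, None, 31]
BFS from the root, enqueuing left then right child of each popped node:
  queue [23] -> pop 23, enqueue [3, 43], visited so far: [23]
  queue [3, 43] -> pop 3, enqueue [2, 11], visited so far: [23, 3]
  queue [43, 2, 11] -> pop 43, enqueue [27, 48], visited so far: [23, 3, 43]
  queue [2, 11, 27, 48] -> pop 2, enqueue [none], visited so far: [23, 3, 43, 2]
  queue [11, 27, 48] -> pop 11, enqueue [17], visited so far: [23, 3, 43, 2, 11]
  queue [27, 48, 17] -> pop 27, enqueue [37], visited so far: [23, 3, 43, 2, 11, 27]
  queue [48, 17, 37] -> pop 48, enqueue [none], visited so far: [23, 3, 43, 2, 11, 27, 48]
  queue [17, 37] -> pop 17, enqueue [none], visited so far: [23, 3, 43, 2, 11, 27, 48, 17]
  queue [37] -> pop 37, enqueue [31], visited so far: [23, 3, 43, 2, 11, 27, 48, 17, 37]
  queue [31] -> pop 31, enqueue [none], visited so far: [23, 3, 43, 2, 11, 27, 48, 17, 37, 31]
Result: [23, 3, 43, 2, 11, 27, 48, 17, 37, 31]


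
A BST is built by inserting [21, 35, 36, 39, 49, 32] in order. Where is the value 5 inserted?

Starting tree (level order): [21, None, 35, 32, 36, None, None, None, 39, None, 49]
Insertion path: 21
Result: insert 5 as left child of 21
Final tree (level order): [21, 5, 35, None, None, 32, 36, None, None, None, 39, None, 49]


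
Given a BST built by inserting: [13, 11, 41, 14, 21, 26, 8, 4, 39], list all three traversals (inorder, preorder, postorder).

Tree insertion order: [13, 11, 41, 14, 21, 26, 8, 4, 39]
Tree (level-order array): [13, 11, 41, 8, None, 14, None, 4, None, None, 21, None, None, None, 26, None, 39]
Inorder (L, root, R): [4, 8, 11, 13, 14, 21, 26, 39, 41]
Preorder (root, L, R): [13, 11, 8, 4, 41, 14, 21, 26, 39]
Postorder (L, R, root): [4, 8, 11, 39, 26, 21, 14, 41, 13]


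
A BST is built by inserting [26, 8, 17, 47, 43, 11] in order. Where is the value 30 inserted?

Starting tree (level order): [26, 8, 47, None, 17, 43, None, 11]
Insertion path: 26 -> 47 -> 43
Result: insert 30 as left child of 43
Final tree (level order): [26, 8, 47, None, 17, 43, None, 11, None, 30]


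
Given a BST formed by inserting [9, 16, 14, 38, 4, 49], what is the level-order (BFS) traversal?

Tree insertion order: [9, 16, 14, 38, 4, 49]
Tree (level-order array): [9, 4, 16, None, None, 14, 38, None, None, None, 49]
BFS from the root, enqueuing left then right child of each popped node:
  queue [9] -> pop 9, enqueue [4, 16], visited so far: [9]
  queue [4, 16] -> pop 4, enqueue [none], visited so far: [9, 4]
  queue [16] -> pop 16, enqueue [14, 38], visited so far: [9, 4, 16]
  queue [14, 38] -> pop 14, enqueue [none], visited so far: [9, 4, 16, 14]
  queue [38] -> pop 38, enqueue [49], visited so far: [9, 4, 16, 14, 38]
  queue [49] -> pop 49, enqueue [none], visited so far: [9, 4, 16, 14, 38, 49]
Result: [9, 4, 16, 14, 38, 49]


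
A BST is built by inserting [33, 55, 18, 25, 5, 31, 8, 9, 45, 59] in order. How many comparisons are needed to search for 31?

Search path for 31: 33 -> 18 -> 25 -> 31
Found: True
Comparisons: 4


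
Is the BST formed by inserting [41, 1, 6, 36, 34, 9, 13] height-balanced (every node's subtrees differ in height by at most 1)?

Tree (level-order array): [41, 1, None, None, 6, None, 36, 34, None, 9, None, None, 13]
Definition: a tree is height-balanced if, at every node, |h(left) - h(right)| <= 1 (empty subtree has height -1).
Bottom-up per-node check:
  node 13: h_left=-1, h_right=-1, diff=0 [OK], height=0
  node 9: h_left=-1, h_right=0, diff=1 [OK], height=1
  node 34: h_left=1, h_right=-1, diff=2 [FAIL (|1--1|=2 > 1)], height=2
  node 36: h_left=2, h_right=-1, diff=3 [FAIL (|2--1|=3 > 1)], height=3
  node 6: h_left=-1, h_right=3, diff=4 [FAIL (|-1-3|=4 > 1)], height=4
  node 1: h_left=-1, h_right=4, diff=5 [FAIL (|-1-4|=5 > 1)], height=5
  node 41: h_left=5, h_right=-1, diff=6 [FAIL (|5--1|=6 > 1)], height=6
Node 34 violates the condition: |1 - -1| = 2 > 1.
Result: Not balanced


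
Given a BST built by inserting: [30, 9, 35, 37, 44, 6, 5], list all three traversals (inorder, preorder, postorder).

Tree insertion order: [30, 9, 35, 37, 44, 6, 5]
Tree (level-order array): [30, 9, 35, 6, None, None, 37, 5, None, None, 44]
Inorder (L, root, R): [5, 6, 9, 30, 35, 37, 44]
Preorder (root, L, R): [30, 9, 6, 5, 35, 37, 44]
Postorder (L, R, root): [5, 6, 9, 44, 37, 35, 30]


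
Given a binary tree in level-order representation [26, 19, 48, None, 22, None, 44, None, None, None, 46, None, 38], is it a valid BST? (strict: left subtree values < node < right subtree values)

Level-order array: [26, 19, 48, None, 22, None, 44, None, None, None, 46, None, 38]
Validate using subtree bounds (lo, hi): at each node, require lo < value < hi,
then recurse left with hi=value and right with lo=value.
Preorder trace (stopping at first violation):
  at node 26 with bounds (-inf, +inf): OK
  at node 19 with bounds (-inf, 26): OK
  at node 22 with bounds (19, 26): OK
  at node 48 with bounds (26, +inf): OK
  at node 44 with bounds (48, +inf): VIOLATION
Node 44 violates its bound: not (48 < 44 < +inf).
Result: Not a valid BST


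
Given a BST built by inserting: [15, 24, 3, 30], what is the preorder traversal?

Tree insertion order: [15, 24, 3, 30]
Tree (level-order array): [15, 3, 24, None, None, None, 30]
Preorder traversal: [15, 3, 24, 30]


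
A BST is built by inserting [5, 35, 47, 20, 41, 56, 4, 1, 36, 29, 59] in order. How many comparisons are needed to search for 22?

Search path for 22: 5 -> 35 -> 20 -> 29
Found: False
Comparisons: 4


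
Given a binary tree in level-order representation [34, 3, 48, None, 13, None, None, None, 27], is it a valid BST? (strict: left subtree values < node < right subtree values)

Level-order array: [34, 3, 48, None, 13, None, None, None, 27]
Validate using subtree bounds (lo, hi): at each node, require lo < value < hi,
then recurse left with hi=value and right with lo=value.
Preorder trace (stopping at first violation):
  at node 34 with bounds (-inf, +inf): OK
  at node 3 with bounds (-inf, 34): OK
  at node 13 with bounds (3, 34): OK
  at node 27 with bounds (13, 34): OK
  at node 48 with bounds (34, +inf): OK
No violation found at any node.
Result: Valid BST


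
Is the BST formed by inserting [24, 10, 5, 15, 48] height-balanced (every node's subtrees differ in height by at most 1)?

Tree (level-order array): [24, 10, 48, 5, 15]
Definition: a tree is height-balanced if, at every node, |h(left) - h(right)| <= 1 (empty subtree has height -1).
Bottom-up per-node check:
  node 5: h_left=-1, h_right=-1, diff=0 [OK], height=0
  node 15: h_left=-1, h_right=-1, diff=0 [OK], height=0
  node 10: h_left=0, h_right=0, diff=0 [OK], height=1
  node 48: h_left=-1, h_right=-1, diff=0 [OK], height=0
  node 24: h_left=1, h_right=0, diff=1 [OK], height=2
All nodes satisfy the balance condition.
Result: Balanced


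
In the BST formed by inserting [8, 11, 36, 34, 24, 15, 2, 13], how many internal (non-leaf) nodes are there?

Tree built from: [8, 11, 36, 34, 24, 15, 2, 13]
Tree (level-order array): [8, 2, 11, None, None, None, 36, 34, None, 24, None, 15, None, 13]
Rule: An internal node has at least one child.
Per-node child counts:
  node 8: 2 child(ren)
  node 2: 0 child(ren)
  node 11: 1 child(ren)
  node 36: 1 child(ren)
  node 34: 1 child(ren)
  node 24: 1 child(ren)
  node 15: 1 child(ren)
  node 13: 0 child(ren)
Matching nodes: [8, 11, 36, 34, 24, 15]
Count of internal (non-leaf) nodes: 6


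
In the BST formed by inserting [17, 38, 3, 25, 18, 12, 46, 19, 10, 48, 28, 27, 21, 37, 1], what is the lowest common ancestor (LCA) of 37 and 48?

Tree insertion order: [17, 38, 3, 25, 18, 12, 46, 19, 10, 48, 28, 27, 21, 37, 1]
Tree (level-order array): [17, 3, 38, 1, 12, 25, 46, None, None, 10, None, 18, 28, None, 48, None, None, None, 19, 27, 37, None, None, None, 21]
In a BST, the LCA of p=37, q=48 is the first node v on the
root-to-leaf path with p <= v <= q (go left if both < v, right if both > v).
Walk from root:
  at 17: both 37 and 48 > 17, go right
  at 38: 37 <= 38 <= 48, this is the LCA
LCA = 38


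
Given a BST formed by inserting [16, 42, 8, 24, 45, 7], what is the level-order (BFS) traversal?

Tree insertion order: [16, 42, 8, 24, 45, 7]
Tree (level-order array): [16, 8, 42, 7, None, 24, 45]
BFS from the root, enqueuing left then right child of each popped node:
  queue [16] -> pop 16, enqueue [8, 42], visited so far: [16]
  queue [8, 42] -> pop 8, enqueue [7], visited so far: [16, 8]
  queue [42, 7] -> pop 42, enqueue [24, 45], visited so far: [16, 8, 42]
  queue [7, 24, 45] -> pop 7, enqueue [none], visited so far: [16, 8, 42, 7]
  queue [24, 45] -> pop 24, enqueue [none], visited so far: [16, 8, 42, 7, 24]
  queue [45] -> pop 45, enqueue [none], visited so far: [16, 8, 42, 7, 24, 45]
Result: [16, 8, 42, 7, 24, 45]


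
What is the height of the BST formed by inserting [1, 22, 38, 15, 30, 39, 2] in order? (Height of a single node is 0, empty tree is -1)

Insertion order: [1, 22, 38, 15, 30, 39, 2]
Tree (level-order array): [1, None, 22, 15, 38, 2, None, 30, 39]
Compute height bottom-up (empty subtree = -1):
  height(2) = 1 + max(-1, -1) = 0
  height(15) = 1 + max(0, -1) = 1
  height(30) = 1 + max(-1, -1) = 0
  height(39) = 1 + max(-1, -1) = 0
  height(38) = 1 + max(0, 0) = 1
  height(22) = 1 + max(1, 1) = 2
  height(1) = 1 + max(-1, 2) = 3
Height = 3


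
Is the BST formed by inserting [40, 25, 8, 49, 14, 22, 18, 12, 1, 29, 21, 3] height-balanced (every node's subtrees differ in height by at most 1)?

Tree (level-order array): [40, 25, 49, 8, 29, None, None, 1, 14, None, None, None, 3, 12, 22, None, None, None, None, 18, None, None, 21]
Definition: a tree is height-balanced if, at every node, |h(left) - h(right)| <= 1 (empty subtree has height -1).
Bottom-up per-node check:
  node 3: h_left=-1, h_right=-1, diff=0 [OK], height=0
  node 1: h_left=-1, h_right=0, diff=1 [OK], height=1
  node 12: h_left=-1, h_right=-1, diff=0 [OK], height=0
  node 21: h_left=-1, h_right=-1, diff=0 [OK], height=0
  node 18: h_left=-1, h_right=0, diff=1 [OK], height=1
  node 22: h_left=1, h_right=-1, diff=2 [FAIL (|1--1|=2 > 1)], height=2
  node 14: h_left=0, h_right=2, diff=2 [FAIL (|0-2|=2 > 1)], height=3
  node 8: h_left=1, h_right=3, diff=2 [FAIL (|1-3|=2 > 1)], height=4
  node 29: h_left=-1, h_right=-1, diff=0 [OK], height=0
  node 25: h_left=4, h_right=0, diff=4 [FAIL (|4-0|=4 > 1)], height=5
  node 49: h_left=-1, h_right=-1, diff=0 [OK], height=0
  node 40: h_left=5, h_right=0, diff=5 [FAIL (|5-0|=5 > 1)], height=6
Node 22 violates the condition: |1 - -1| = 2 > 1.
Result: Not balanced


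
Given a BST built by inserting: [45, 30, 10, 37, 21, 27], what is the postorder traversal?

Tree insertion order: [45, 30, 10, 37, 21, 27]
Tree (level-order array): [45, 30, None, 10, 37, None, 21, None, None, None, 27]
Postorder traversal: [27, 21, 10, 37, 30, 45]


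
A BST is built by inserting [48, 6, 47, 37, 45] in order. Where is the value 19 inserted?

Starting tree (level order): [48, 6, None, None, 47, 37, None, None, 45]
Insertion path: 48 -> 6 -> 47 -> 37
Result: insert 19 as left child of 37
Final tree (level order): [48, 6, None, None, 47, 37, None, 19, 45]


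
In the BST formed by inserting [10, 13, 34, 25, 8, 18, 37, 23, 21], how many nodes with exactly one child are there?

Tree built from: [10, 13, 34, 25, 8, 18, 37, 23, 21]
Tree (level-order array): [10, 8, 13, None, None, None, 34, 25, 37, 18, None, None, None, None, 23, 21]
Rule: These are nodes with exactly 1 non-null child.
Per-node child counts:
  node 10: 2 child(ren)
  node 8: 0 child(ren)
  node 13: 1 child(ren)
  node 34: 2 child(ren)
  node 25: 1 child(ren)
  node 18: 1 child(ren)
  node 23: 1 child(ren)
  node 21: 0 child(ren)
  node 37: 0 child(ren)
Matching nodes: [13, 25, 18, 23]
Count of nodes with exactly one child: 4


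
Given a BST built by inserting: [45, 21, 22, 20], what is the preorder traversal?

Tree insertion order: [45, 21, 22, 20]
Tree (level-order array): [45, 21, None, 20, 22]
Preorder traversal: [45, 21, 20, 22]


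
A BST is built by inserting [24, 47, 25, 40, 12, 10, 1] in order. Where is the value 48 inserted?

Starting tree (level order): [24, 12, 47, 10, None, 25, None, 1, None, None, 40]
Insertion path: 24 -> 47
Result: insert 48 as right child of 47
Final tree (level order): [24, 12, 47, 10, None, 25, 48, 1, None, None, 40]


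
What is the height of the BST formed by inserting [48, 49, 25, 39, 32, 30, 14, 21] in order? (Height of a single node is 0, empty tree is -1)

Insertion order: [48, 49, 25, 39, 32, 30, 14, 21]
Tree (level-order array): [48, 25, 49, 14, 39, None, None, None, 21, 32, None, None, None, 30]
Compute height bottom-up (empty subtree = -1):
  height(21) = 1 + max(-1, -1) = 0
  height(14) = 1 + max(-1, 0) = 1
  height(30) = 1 + max(-1, -1) = 0
  height(32) = 1 + max(0, -1) = 1
  height(39) = 1 + max(1, -1) = 2
  height(25) = 1 + max(1, 2) = 3
  height(49) = 1 + max(-1, -1) = 0
  height(48) = 1 + max(3, 0) = 4
Height = 4


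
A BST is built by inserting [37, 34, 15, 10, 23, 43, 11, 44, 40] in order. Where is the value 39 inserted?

Starting tree (level order): [37, 34, 43, 15, None, 40, 44, 10, 23, None, None, None, None, None, 11]
Insertion path: 37 -> 43 -> 40
Result: insert 39 as left child of 40
Final tree (level order): [37, 34, 43, 15, None, 40, 44, 10, 23, 39, None, None, None, None, 11]


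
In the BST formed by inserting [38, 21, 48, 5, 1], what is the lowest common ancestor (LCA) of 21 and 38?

Tree insertion order: [38, 21, 48, 5, 1]
Tree (level-order array): [38, 21, 48, 5, None, None, None, 1]
In a BST, the LCA of p=21, q=38 is the first node v on the
root-to-leaf path with p <= v <= q (go left if both < v, right if both > v).
Walk from root:
  at 38: 21 <= 38 <= 38, this is the LCA
LCA = 38


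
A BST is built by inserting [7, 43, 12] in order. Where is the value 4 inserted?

Starting tree (level order): [7, None, 43, 12]
Insertion path: 7
Result: insert 4 as left child of 7
Final tree (level order): [7, 4, 43, None, None, 12]


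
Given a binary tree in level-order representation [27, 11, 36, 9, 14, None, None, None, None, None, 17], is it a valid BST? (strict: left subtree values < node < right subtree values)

Level-order array: [27, 11, 36, 9, 14, None, None, None, None, None, 17]
Validate using subtree bounds (lo, hi): at each node, require lo < value < hi,
then recurse left with hi=value and right with lo=value.
Preorder trace (stopping at first violation):
  at node 27 with bounds (-inf, +inf): OK
  at node 11 with bounds (-inf, 27): OK
  at node 9 with bounds (-inf, 11): OK
  at node 14 with bounds (11, 27): OK
  at node 17 with bounds (14, 27): OK
  at node 36 with bounds (27, +inf): OK
No violation found at any node.
Result: Valid BST


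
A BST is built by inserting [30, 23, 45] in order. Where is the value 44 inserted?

Starting tree (level order): [30, 23, 45]
Insertion path: 30 -> 45
Result: insert 44 as left child of 45
Final tree (level order): [30, 23, 45, None, None, 44]


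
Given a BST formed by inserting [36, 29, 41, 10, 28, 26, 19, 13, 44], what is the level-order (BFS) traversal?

Tree insertion order: [36, 29, 41, 10, 28, 26, 19, 13, 44]
Tree (level-order array): [36, 29, 41, 10, None, None, 44, None, 28, None, None, 26, None, 19, None, 13]
BFS from the root, enqueuing left then right child of each popped node:
  queue [36] -> pop 36, enqueue [29, 41], visited so far: [36]
  queue [29, 41] -> pop 29, enqueue [10], visited so far: [36, 29]
  queue [41, 10] -> pop 41, enqueue [44], visited so far: [36, 29, 41]
  queue [10, 44] -> pop 10, enqueue [28], visited so far: [36, 29, 41, 10]
  queue [44, 28] -> pop 44, enqueue [none], visited so far: [36, 29, 41, 10, 44]
  queue [28] -> pop 28, enqueue [26], visited so far: [36, 29, 41, 10, 44, 28]
  queue [26] -> pop 26, enqueue [19], visited so far: [36, 29, 41, 10, 44, 28, 26]
  queue [19] -> pop 19, enqueue [13], visited so far: [36, 29, 41, 10, 44, 28, 26, 19]
  queue [13] -> pop 13, enqueue [none], visited so far: [36, 29, 41, 10, 44, 28, 26, 19, 13]
Result: [36, 29, 41, 10, 44, 28, 26, 19, 13]


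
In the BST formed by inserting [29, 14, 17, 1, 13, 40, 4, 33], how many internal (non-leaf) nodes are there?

Tree built from: [29, 14, 17, 1, 13, 40, 4, 33]
Tree (level-order array): [29, 14, 40, 1, 17, 33, None, None, 13, None, None, None, None, 4]
Rule: An internal node has at least one child.
Per-node child counts:
  node 29: 2 child(ren)
  node 14: 2 child(ren)
  node 1: 1 child(ren)
  node 13: 1 child(ren)
  node 4: 0 child(ren)
  node 17: 0 child(ren)
  node 40: 1 child(ren)
  node 33: 0 child(ren)
Matching nodes: [29, 14, 1, 13, 40]
Count of internal (non-leaf) nodes: 5


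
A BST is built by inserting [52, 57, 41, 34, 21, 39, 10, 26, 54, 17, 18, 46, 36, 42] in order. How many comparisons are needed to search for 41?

Search path for 41: 52 -> 41
Found: True
Comparisons: 2


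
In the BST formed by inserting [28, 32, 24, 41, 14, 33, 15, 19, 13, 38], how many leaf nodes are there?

Tree built from: [28, 32, 24, 41, 14, 33, 15, 19, 13, 38]
Tree (level-order array): [28, 24, 32, 14, None, None, 41, 13, 15, 33, None, None, None, None, 19, None, 38]
Rule: A leaf has 0 children.
Per-node child counts:
  node 28: 2 child(ren)
  node 24: 1 child(ren)
  node 14: 2 child(ren)
  node 13: 0 child(ren)
  node 15: 1 child(ren)
  node 19: 0 child(ren)
  node 32: 1 child(ren)
  node 41: 1 child(ren)
  node 33: 1 child(ren)
  node 38: 0 child(ren)
Matching nodes: [13, 19, 38]
Count of leaf nodes: 3


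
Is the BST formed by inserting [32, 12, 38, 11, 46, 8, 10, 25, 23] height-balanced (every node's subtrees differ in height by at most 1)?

Tree (level-order array): [32, 12, 38, 11, 25, None, 46, 8, None, 23, None, None, None, None, 10]
Definition: a tree is height-balanced if, at every node, |h(left) - h(right)| <= 1 (empty subtree has height -1).
Bottom-up per-node check:
  node 10: h_left=-1, h_right=-1, diff=0 [OK], height=0
  node 8: h_left=-1, h_right=0, diff=1 [OK], height=1
  node 11: h_left=1, h_right=-1, diff=2 [FAIL (|1--1|=2 > 1)], height=2
  node 23: h_left=-1, h_right=-1, diff=0 [OK], height=0
  node 25: h_left=0, h_right=-1, diff=1 [OK], height=1
  node 12: h_left=2, h_right=1, diff=1 [OK], height=3
  node 46: h_left=-1, h_right=-1, diff=0 [OK], height=0
  node 38: h_left=-1, h_right=0, diff=1 [OK], height=1
  node 32: h_left=3, h_right=1, diff=2 [FAIL (|3-1|=2 > 1)], height=4
Node 11 violates the condition: |1 - -1| = 2 > 1.
Result: Not balanced


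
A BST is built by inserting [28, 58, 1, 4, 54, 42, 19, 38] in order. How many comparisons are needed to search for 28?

Search path for 28: 28
Found: True
Comparisons: 1


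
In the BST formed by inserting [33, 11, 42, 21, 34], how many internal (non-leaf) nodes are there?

Tree built from: [33, 11, 42, 21, 34]
Tree (level-order array): [33, 11, 42, None, 21, 34]
Rule: An internal node has at least one child.
Per-node child counts:
  node 33: 2 child(ren)
  node 11: 1 child(ren)
  node 21: 0 child(ren)
  node 42: 1 child(ren)
  node 34: 0 child(ren)
Matching nodes: [33, 11, 42]
Count of internal (non-leaf) nodes: 3


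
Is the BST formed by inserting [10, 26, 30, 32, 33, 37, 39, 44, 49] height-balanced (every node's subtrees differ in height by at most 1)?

Tree (level-order array): [10, None, 26, None, 30, None, 32, None, 33, None, 37, None, 39, None, 44, None, 49]
Definition: a tree is height-balanced if, at every node, |h(left) - h(right)| <= 1 (empty subtree has height -1).
Bottom-up per-node check:
  node 49: h_left=-1, h_right=-1, diff=0 [OK], height=0
  node 44: h_left=-1, h_right=0, diff=1 [OK], height=1
  node 39: h_left=-1, h_right=1, diff=2 [FAIL (|-1-1|=2 > 1)], height=2
  node 37: h_left=-1, h_right=2, diff=3 [FAIL (|-1-2|=3 > 1)], height=3
  node 33: h_left=-1, h_right=3, diff=4 [FAIL (|-1-3|=4 > 1)], height=4
  node 32: h_left=-1, h_right=4, diff=5 [FAIL (|-1-4|=5 > 1)], height=5
  node 30: h_left=-1, h_right=5, diff=6 [FAIL (|-1-5|=6 > 1)], height=6
  node 26: h_left=-1, h_right=6, diff=7 [FAIL (|-1-6|=7 > 1)], height=7
  node 10: h_left=-1, h_right=7, diff=8 [FAIL (|-1-7|=8 > 1)], height=8
Node 39 violates the condition: |-1 - 1| = 2 > 1.
Result: Not balanced


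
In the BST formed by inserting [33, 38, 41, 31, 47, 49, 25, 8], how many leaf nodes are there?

Tree built from: [33, 38, 41, 31, 47, 49, 25, 8]
Tree (level-order array): [33, 31, 38, 25, None, None, 41, 8, None, None, 47, None, None, None, 49]
Rule: A leaf has 0 children.
Per-node child counts:
  node 33: 2 child(ren)
  node 31: 1 child(ren)
  node 25: 1 child(ren)
  node 8: 0 child(ren)
  node 38: 1 child(ren)
  node 41: 1 child(ren)
  node 47: 1 child(ren)
  node 49: 0 child(ren)
Matching nodes: [8, 49]
Count of leaf nodes: 2


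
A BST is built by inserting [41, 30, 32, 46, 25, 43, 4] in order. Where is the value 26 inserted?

Starting tree (level order): [41, 30, 46, 25, 32, 43, None, 4]
Insertion path: 41 -> 30 -> 25
Result: insert 26 as right child of 25
Final tree (level order): [41, 30, 46, 25, 32, 43, None, 4, 26]


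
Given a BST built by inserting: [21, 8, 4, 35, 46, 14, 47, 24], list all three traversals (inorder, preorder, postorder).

Tree insertion order: [21, 8, 4, 35, 46, 14, 47, 24]
Tree (level-order array): [21, 8, 35, 4, 14, 24, 46, None, None, None, None, None, None, None, 47]
Inorder (L, root, R): [4, 8, 14, 21, 24, 35, 46, 47]
Preorder (root, L, R): [21, 8, 4, 14, 35, 24, 46, 47]
Postorder (L, R, root): [4, 14, 8, 24, 47, 46, 35, 21]


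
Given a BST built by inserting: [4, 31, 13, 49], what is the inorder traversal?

Tree insertion order: [4, 31, 13, 49]
Tree (level-order array): [4, None, 31, 13, 49]
Inorder traversal: [4, 13, 31, 49]


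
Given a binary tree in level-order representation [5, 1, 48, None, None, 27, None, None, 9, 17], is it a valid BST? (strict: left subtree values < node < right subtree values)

Level-order array: [5, 1, 48, None, None, 27, None, None, 9, 17]
Validate using subtree bounds (lo, hi): at each node, require lo < value < hi,
then recurse left with hi=value and right with lo=value.
Preorder trace (stopping at first violation):
  at node 5 with bounds (-inf, +inf): OK
  at node 1 with bounds (-inf, 5): OK
  at node 48 with bounds (5, +inf): OK
  at node 27 with bounds (5, 48): OK
  at node 9 with bounds (27, 48): VIOLATION
Node 9 violates its bound: not (27 < 9 < 48).
Result: Not a valid BST


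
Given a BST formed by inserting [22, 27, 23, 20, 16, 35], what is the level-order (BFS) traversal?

Tree insertion order: [22, 27, 23, 20, 16, 35]
Tree (level-order array): [22, 20, 27, 16, None, 23, 35]
BFS from the root, enqueuing left then right child of each popped node:
  queue [22] -> pop 22, enqueue [20, 27], visited so far: [22]
  queue [20, 27] -> pop 20, enqueue [16], visited so far: [22, 20]
  queue [27, 16] -> pop 27, enqueue [23, 35], visited so far: [22, 20, 27]
  queue [16, 23, 35] -> pop 16, enqueue [none], visited so far: [22, 20, 27, 16]
  queue [23, 35] -> pop 23, enqueue [none], visited so far: [22, 20, 27, 16, 23]
  queue [35] -> pop 35, enqueue [none], visited so far: [22, 20, 27, 16, 23, 35]
Result: [22, 20, 27, 16, 23, 35]


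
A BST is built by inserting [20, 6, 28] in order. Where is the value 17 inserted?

Starting tree (level order): [20, 6, 28]
Insertion path: 20 -> 6
Result: insert 17 as right child of 6
Final tree (level order): [20, 6, 28, None, 17]


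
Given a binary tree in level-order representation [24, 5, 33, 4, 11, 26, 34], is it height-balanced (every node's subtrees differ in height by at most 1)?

Tree (level-order array): [24, 5, 33, 4, 11, 26, 34]
Definition: a tree is height-balanced if, at every node, |h(left) - h(right)| <= 1 (empty subtree has height -1).
Bottom-up per-node check:
  node 4: h_left=-1, h_right=-1, diff=0 [OK], height=0
  node 11: h_left=-1, h_right=-1, diff=0 [OK], height=0
  node 5: h_left=0, h_right=0, diff=0 [OK], height=1
  node 26: h_left=-1, h_right=-1, diff=0 [OK], height=0
  node 34: h_left=-1, h_right=-1, diff=0 [OK], height=0
  node 33: h_left=0, h_right=0, diff=0 [OK], height=1
  node 24: h_left=1, h_right=1, diff=0 [OK], height=2
All nodes satisfy the balance condition.
Result: Balanced


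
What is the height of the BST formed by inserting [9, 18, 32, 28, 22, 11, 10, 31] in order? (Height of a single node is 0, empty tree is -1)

Insertion order: [9, 18, 32, 28, 22, 11, 10, 31]
Tree (level-order array): [9, None, 18, 11, 32, 10, None, 28, None, None, None, 22, 31]
Compute height bottom-up (empty subtree = -1):
  height(10) = 1 + max(-1, -1) = 0
  height(11) = 1 + max(0, -1) = 1
  height(22) = 1 + max(-1, -1) = 0
  height(31) = 1 + max(-1, -1) = 0
  height(28) = 1 + max(0, 0) = 1
  height(32) = 1 + max(1, -1) = 2
  height(18) = 1 + max(1, 2) = 3
  height(9) = 1 + max(-1, 3) = 4
Height = 4


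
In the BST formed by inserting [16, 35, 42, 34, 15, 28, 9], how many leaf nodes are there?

Tree built from: [16, 35, 42, 34, 15, 28, 9]
Tree (level-order array): [16, 15, 35, 9, None, 34, 42, None, None, 28]
Rule: A leaf has 0 children.
Per-node child counts:
  node 16: 2 child(ren)
  node 15: 1 child(ren)
  node 9: 0 child(ren)
  node 35: 2 child(ren)
  node 34: 1 child(ren)
  node 28: 0 child(ren)
  node 42: 0 child(ren)
Matching nodes: [9, 28, 42]
Count of leaf nodes: 3


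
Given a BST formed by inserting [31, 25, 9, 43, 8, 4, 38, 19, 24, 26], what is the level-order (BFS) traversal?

Tree insertion order: [31, 25, 9, 43, 8, 4, 38, 19, 24, 26]
Tree (level-order array): [31, 25, 43, 9, 26, 38, None, 8, 19, None, None, None, None, 4, None, None, 24]
BFS from the root, enqueuing left then right child of each popped node:
  queue [31] -> pop 31, enqueue [25, 43], visited so far: [31]
  queue [25, 43] -> pop 25, enqueue [9, 26], visited so far: [31, 25]
  queue [43, 9, 26] -> pop 43, enqueue [38], visited so far: [31, 25, 43]
  queue [9, 26, 38] -> pop 9, enqueue [8, 19], visited so far: [31, 25, 43, 9]
  queue [26, 38, 8, 19] -> pop 26, enqueue [none], visited so far: [31, 25, 43, 9, 26]
  queue [38, 8, 19] -> pop 38, enqueue [none], visited so far: [31, 25, 43, 9, 26, 38]
  queue [8, 19] -> pop 8, enqueue [4], visited so far: [31, 25, 43, 9, 26, 38, 8]
  queue [19, 4] -> pop 19, enqueue [24], visited so far: [31, 25, 43, 9, 26, 38, 8, 19]
  queue [4, 24] -> pop 4, enqueue [none], visited so far: [31, 25, 43, 9, 26, 38, 8, 19, 4]
  queue [24] -> pop 24, enqueue [none], visited so far: [31, 25, 43, 9, 26, 38, 8, 19, 4, 24]
Result: [31, 25, 43, 9, 26, 38, 8, 19, 4, 24]


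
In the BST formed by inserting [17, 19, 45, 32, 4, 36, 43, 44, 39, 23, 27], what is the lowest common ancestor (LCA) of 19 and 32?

Tree insertion order: [17, 19, 45, 32, 4, 36, 43, 44, 39, 23, 27]
Tree (level-order array): [17, 4, 19, None, None, None, 45, 32, None, 23, 36, None, 27, None, 43, None, None, 39, 44]
In a BST, the LCA of p=19, q=32 is the first node v on the
root-to-leaf path with p <= v <= q (go left if both < v, right if both > v).
Walk from root:
  at 17: both 19 and 32 > 17, go right
  at 19: 19 <= 19 <= 32, this is the LCA
LCA = 19


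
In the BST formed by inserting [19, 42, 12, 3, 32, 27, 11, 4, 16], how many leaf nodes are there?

Tree built from: [19, 42, 12, 3, 32, 27, 11, 4, 16]
Tree (level-order array): [19, 12, 42, 3, 16, 32, None, None, 11, None, None, 27, None, 4]
Rule: A leaf has 0 children.
Per-node child counts:
  node 19: 2 child(ren)
  node 12: 2 child(ren)
  node 3: 1 child(ren)
  node 11: 1 child(ren)
  node 4: 0 child(ren)
  node 16: 0 child(ren)
  node 42: 1 child(ren)
  node 32: 1 child(ren)
  node 27: 0 child(ren)
Matching nodes: [4, 16, 27]
Count of leaf nodes: 3


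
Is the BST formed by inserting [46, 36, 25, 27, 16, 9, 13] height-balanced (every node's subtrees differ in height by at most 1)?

Tree (level-order array): [46, 36, None, 25, None, 16, 27, 9, None, None, None, None, 13]
Definition: a tree is height-balanced if, at every node, |h(left) - h(right)| <= 1 (empty subtree has height -1).
Bottom-up per-node check:
  node 13: h_left=-1, h_right=-1, diff=0 [OK], height=0
  node 9: h_left=-1, h_right=0, diff=1 [OK], height=1
  node 16: h_left=1, h_right=-1, diff=2 [FAIL (|1--1|=2 > 1)], height=2
  node 27: h_left=-1, h_right=-1, diff=0 [OK], height=0
  node 25: h_left=2, h_right=0, diff=2 [FAIL (|2-0|=2 > 1)], height=3
  node 36: h_left=3, h_right=-1, diff=4 [FAIL (|3--1|=4 > 1)], height=4
  node 46: h_left=4, h_right=-1, diff=5 [FAIL (|4--1|=5 > 1)], height=5
Node 16 violates the condition: |1 - -1| = 2 > 1.
Result: Not balanced


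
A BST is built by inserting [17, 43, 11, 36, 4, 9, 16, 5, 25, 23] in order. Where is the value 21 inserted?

Starting tree (level order): [17, 11, 43, 4, 16, 36, None, None, 9, None, None, 25, None, 5, None, 23]
Insertion path: 17 -> 43 -> 36 -> 25 -> 23
Result: insert 21 as left child of 23
Final tree (level order): [17, 11, 43, 4, 16, 36, None, None, 9, None, None, 25, None, 5, None, 23, None, None, None, 21]


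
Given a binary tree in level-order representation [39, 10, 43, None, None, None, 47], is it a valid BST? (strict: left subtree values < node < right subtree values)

Level-order array: [39, 10, 43, None, None, None, 47]
Validate using subtree bounds (lo, hi): at each node, require lo < value < hi,
then recurse left with hi=value and right with lo=value.
Preorder trace (stopping at first violation):
  at node 39 with bounds (-inf, +inf): OK
  at node 10 with bounds (-inf, 39): OK
  at node 43 with bounds (39, +inf): OK
  at node 47 with bounds (43, +inf): OK
No violation found at any node.
Result: Valid BST


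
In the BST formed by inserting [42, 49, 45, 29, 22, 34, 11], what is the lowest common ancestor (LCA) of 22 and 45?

Tree insertion order: [42, 49, 45, 29, 22, 34, 11]
Tree (level-order array): [42, 29, 49, 22, 34, 45, None, 11]
In a BST, the LCA of p=22, q=45 is the first node v on the
root-to-leaf path with p <= v <= q (go left if both < v, right if both > v).
Walk from root:
  at 42: 22 <= 42 <= 45, this is the LCA
LCA = 42


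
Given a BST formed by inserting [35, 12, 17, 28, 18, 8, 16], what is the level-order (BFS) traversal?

Tree insertion order: [35, 12, 17, 28, 18, 8, 16]
Tree (level-order array): [35, 12, None, 8, 17, None, None, 16, 28, None, None, 18]
BFS from the root, enqueuing left then right child of each popped node:
  queue [35] -> pop 35, enqueue [12], visited so far: [35]
  queue [12] -> pop 12, enqueue [8, 17], visited so far: [35, 12]
  queue [8, 17] -> pop 8, enqueue [none], visited so far: [35, 12, 8]
  queue [17] -> pop 17, enqueue [16, 28], visited so far: [35, 12, 8, 17]
  queue [16, 28] -> pop 16, enqueue [none], visited so far: [35, 12, 8, 17, 16]
  queue [28] -> pop 28, enqueue [18], visited so far: [35, 12, 8, 17, 16, 28]
  queue [18] -> pop 18, enqueue [none], visited so far: [35, 12, 8, 17, 16, 28, 18]
Result: [35, 12, 8, 17, 16, 28, 18]


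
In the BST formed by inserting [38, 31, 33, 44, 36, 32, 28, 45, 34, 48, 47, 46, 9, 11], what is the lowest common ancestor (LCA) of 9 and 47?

Tree insertion order: [38, 31, 33, 44, 36, 32, 28, 45, 34, 48, 47, 46, 9, 11]
Tree (level-order array): [38, 31, 44, 28, 33, None, 45, 9, None, 32, 36, None, 48, None, 11, None, None, 34, None, 47, None, None, None, None, None, 46]
In a BST, the LCA of p=9, q=47 is the first node v on the
root-to-leaf path with p <= v <= q (go left if both < v, right if both > v).
Walk from root:
  at 38: 9 <= 38 <= 47, this is the LCA
LCA = 38


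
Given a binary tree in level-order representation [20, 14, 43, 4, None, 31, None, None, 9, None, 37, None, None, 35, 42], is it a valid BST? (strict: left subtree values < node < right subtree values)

Level-order array: [20, 14, 43, 4, None, 31, None, None, 9, None, 37, None, None, 35, 42]
Validate using subtree bounds (lo, hi): at each node, require lo < value < hi,
then recurse left with hi=value and right with lo=value.
Preorder trace (stopping at first violation):
  at node 20 with bounds (-inf, +inf): OK
  at node 14 with bounds (-inf, 20): OK
  at node 4 with bounds (-inf, 14): OK
  at node 9 with bounds (4, 14): OK
  at node 43 with bounds (20, +inf): OK
  at node 31 with bounds (20, 43): OK
  at node 37 with bounds (31, 43): OK
  at node 35 with bounds (31, 37): OK
  at node 42 with bounds (37, 43): OK
No violation found at any node.
Result: Valid BST


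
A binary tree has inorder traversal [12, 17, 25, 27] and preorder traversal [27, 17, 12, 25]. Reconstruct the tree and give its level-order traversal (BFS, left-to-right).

Inorder:  [12, 17, 25, 27]
Preorder: [27, 17, 12, 25]
Algorithm: preorder visits root first, so consume preorder in order;
for each root, split the current inorder slice at that value into
left-subtree inorder and right-subtree inorder, then recurse.
Recursive splits:
  root=27; inorder splits into left=[12, 17, 25], right=[]
  root=17; inorder splits into left=[12], right=[25]
  root=12; inorder splits into left=[], right=[]
  root=25; inorder splits into left=[], right=[]
Reconstructed level-order: [27, 17, 12, 25]


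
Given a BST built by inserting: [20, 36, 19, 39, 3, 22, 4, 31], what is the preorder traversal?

Tree insertion order: [20, 36, 19, 39, 3, 22, 4, 31]
Tree (level-order array): [20, 19, 36, 3, None, 22, 39, None, 4, None, 31]
Preorder traversal: [20, 19, 3, 4, 36, 22, 31, 39]


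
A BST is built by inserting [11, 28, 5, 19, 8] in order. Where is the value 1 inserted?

Starting tree (level order): [11, 5, 28, None, 8, 19]
Insertion path: 11 -> 5
Result: insert 1 as left child of 5
Final tree (level order): [11, 5, 28, 1, 8, 19]


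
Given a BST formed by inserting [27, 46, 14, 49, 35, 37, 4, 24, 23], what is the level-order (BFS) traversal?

Tree insertion order: [27, 46, 14, 49, 35, 37, 4, 24, 23]
Tree (level-order array): [27, 14, 46, 4, 24, 35, 49, None, None, 23, None, None, 37]
BFS from the root, enqueuing left then right child of each popped node:
  queue [27] -> pop 27, enqueue [14, 46], visited so far: [27]
  queue [14, 46] -> pop 14, enqueue [4, 24], visited so far: [27, 14]
  queue [46, 4, 24] -> pop 46, enqueue [35, 49], visited so far: [27, 14, 46]
  queue [4, 24, 35, 49] -> pop 4, enqueue [none], visited so far: [27, 14, 46, 4]
  queue [24, 35, 49] -> pop 24, enqueue [23], visited so far: [27, 14, 46, 4, 24]
  queue [35, 49, 23] -> pop 35, enqueue [37], visited so far: [27, 14, 46, 4, 24, 35]
  queue [49, 23, 37] -> pop 49, enqueue [none], visited so far: [27, 14, 46, 4, 24, 35, 49]
  queue [23, 37] -> pop 23, enqueue [none], visited so far: [27, 14, 46, 4, 24, 35, 49, 23]
  queue [37] -> pop 37, enqueue [none], visited so far: [27, 14, 46, 4, 24, 35, 49, 23, 37]
Result: [27, 14, 46, 4, 24, 35, 49, 23, 37]


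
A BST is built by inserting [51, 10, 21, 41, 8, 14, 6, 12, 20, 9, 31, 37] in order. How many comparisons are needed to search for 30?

Search path for 30: 51 -> 10 -> 21 -> 41 -> 31
Found: False
Comparisons: 5


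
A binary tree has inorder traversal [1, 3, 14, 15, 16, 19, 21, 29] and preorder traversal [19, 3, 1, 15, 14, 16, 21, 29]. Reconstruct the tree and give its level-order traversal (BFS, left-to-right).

Inorder:  [1, 3, 14, 15, 16, 19, 21, 29]
Preorder: [19, 3, 1, 15, 14, 16, 21, 29]
Algorithm: preorder visits root first, so consume preorder in order;
for each root, split the current inorder slice at that value into
left-subtree inorder and right-subtree inorder, then recurse.
Recursive splits:
  root=19; inorder splits into left=[1, 3, 14, 15, 16], right=[21, 29]
  root=3; inorder splits into left=[1], right=[14, 15, 16]
  root=1; inorder splits into left=[], right=[]
  root=15; inorder splits into left=[14], right=[16]
  root=14; inorder splits into left=[], right=[]
  root=16; inorder splits into left=[], right=[]
  root=21; inorder splits into left=[], right=[29]
  root=29; inorder splits into left=[], right=[]
Reconstructed level-order: [19, 3, 21, 1, 15, 29, 14, 16]


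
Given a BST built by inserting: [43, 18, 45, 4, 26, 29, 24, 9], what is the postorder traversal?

Tree insertion order: [43, 18, 45, 4, 26, 29, 24, 9]
Tree (level-order array): [43, 18, 45, 4, 26, None, None, None, 9, 24, 29]
Postorder traversal: [9, 4, 24, 29, 26, 18, 45, 43]


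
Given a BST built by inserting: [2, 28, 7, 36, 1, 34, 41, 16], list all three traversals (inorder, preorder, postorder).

Tree insertion order: [2, 28, 7, 36, 1, 34, 41, 16]
Tree (level-order array): [2, 1, 28, None, None, 7, 36, None, 16, 34, 41]
Inorder (L, root, R): [1, 2, 7, 16, 28, 34, 36, 41]
Preorder (root, L, R): [2, 1, 28, 7, 16, 36, 34, 41]
Postorder (L, R, root): [1, 16, 7, 34, 41, 36, 28, 2]


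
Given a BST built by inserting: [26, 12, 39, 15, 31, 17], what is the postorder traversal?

Tree insertion order: [26, 12, 39, 15, 31, 17]
Tree (level-order array): [26, 12, 39, None, 15, 31, None, None, 17]
Postorder traversal: [17, 15, 12, 31, 39, 26]


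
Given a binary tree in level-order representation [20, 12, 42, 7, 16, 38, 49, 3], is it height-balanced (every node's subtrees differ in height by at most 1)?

Tree (level-order array): [20, 12, 42, 7, 16, 38, 49, 3]
Definition: a tree is height-balanced if, at every node, |h(left) - h(right)| <= 1 (empty subtree has height -1).
Bottom-up per-node check:
  node 3: h_left=-1, h_right=-1, diff=0 [OK], height=0
  node 7: h_left=0, h_right=-1, diff=1 [OK], height=1
  node 16: h_left=-1, h_right=-1, diff=0 [OK], height=0
  node 12: h_left=1, h_right=0, diff=1 [OK], height=2
  node 38: h_left=-1, h_right=-1, diff=0 [OK], height=0
  node 49: h_left=-1, h_right=-1, diff=0 [OK], height=0
  node 42: h_left=0, h_right=0, diff=0 [OK], height=1
  node 20: h_left=2, h_right=1, diff=1 [OK], height=3
All nodes satisfy the balance condition.
Result: Balanced


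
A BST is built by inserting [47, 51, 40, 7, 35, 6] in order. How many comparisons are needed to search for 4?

Search path for 4: 47 -> 40 -> 7 -> 6
Found: False
Comparisons: 4


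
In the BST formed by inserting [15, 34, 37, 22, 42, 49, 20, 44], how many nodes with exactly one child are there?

Tree built from: [15, 34, 37, 22, 42, 49, 20, 44]
Tree (level-order array): [15, None, 34, 22, 37, 20, None, None, 42, None, None, None, 49, 44]
Rule: These are nodes with exactly 1 non-null child.
Per-node child counts:
  node 15: 1 child(ren)
  node 34: 2 child(ren)
  node 22: 1 child(ren)
  node 20: 0 child(ren)
  node 37: 1 child(ren)
  node 42: 1 child(ren)
  node 49: 1 child(ren)
  node 44: 0 child(ren)
Matching nodes: [15, 22, 37, 42, 49]
Count of nodes with exactly one child: 5


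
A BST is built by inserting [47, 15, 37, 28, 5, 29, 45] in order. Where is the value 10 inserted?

Starting tree (level order): [47, 15, None, 5, 37, None, None, 28, 45, None, 29]
Insertion path: 47 -> 15 -> 5
Result: insert 10 as right child of 5
Final tree (level order): [47, 15, None, 5, 37, None, 10, 28, 45, None, None, None, 29]


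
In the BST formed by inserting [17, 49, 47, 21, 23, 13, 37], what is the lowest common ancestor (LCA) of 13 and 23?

Tree insertion order: [17, 49, 47, 21, 23, 13, 37]
Tree (level-order array): [17, 13, 49, None, None, 47, None, 21, None, None, 23, None, 37]
In a BST, the LCA of p=13, q=23 is the first node v on the
root-to-leaf path with p <= v <= q (go left if both < v, right if both > v).
Walk from root:
  at 17: 13 <= 17 <= 23, this is the LCA
LCA = 17
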